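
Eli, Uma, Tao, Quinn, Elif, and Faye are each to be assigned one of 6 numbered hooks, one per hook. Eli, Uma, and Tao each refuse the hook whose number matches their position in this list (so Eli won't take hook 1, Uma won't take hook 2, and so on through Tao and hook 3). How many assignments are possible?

Let Aᵢ (for i ∈ {1, 2, 3}) be the placements that put person i in their forbidden hook. Any j of these fix j positions, leaving (6−j)! ways to fill the rest, and there are C(3,j) ways to pick which j.
By inclusion–exclusion, the number of valid placements is Σ_{j=0}^{3} (−1)^j C(3,j)·(6−j)!.
Computing: 720 − 360 + 72 − 6 = 426.

426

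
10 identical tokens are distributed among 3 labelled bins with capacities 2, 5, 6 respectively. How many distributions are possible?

By stars and bars, unrestricted non-negative solutions to x_1+…+x_3 = 10 number C(10+2,2) = 66.
Subtract solutions that violate a single cap (substitute x_i' = x_i − (cap_i+1)): x_1 ≥ 3 gives C(9,2) = 36; x_2 ≥ 6 gives C(6,2) = 15; x_3 ≥ 7 gives C(5,2) = 10. Together 61.
Add back pairs where two caps are both exceeded: 3 + 1 + 0 = 4.
By inclusion–exclusion the count is 66 − 61 + 4 = 9.

9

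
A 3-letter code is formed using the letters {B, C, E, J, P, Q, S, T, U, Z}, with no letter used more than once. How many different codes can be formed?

This is a permutation of 3 out of 10: P(10,3) = 10!/7!.
10 × 9 × 8 = 720.

720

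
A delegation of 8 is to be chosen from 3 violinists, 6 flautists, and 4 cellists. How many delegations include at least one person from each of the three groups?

With no constraint there are C(13,8) = 1287 possible selections.
Subtract selections that omit an entire group: no violinists → C(10,8) = 45; no flautists → C(7,8) = 0; no cellists → C(9,8) = 9.
Add back selections omitting two groups (i.e. drawn from a single group): C(3,8) + C(6,8) + C(4,8) = 0.
By inclusion–exclusion: 1287 − 54 + 0 = 1233.

1233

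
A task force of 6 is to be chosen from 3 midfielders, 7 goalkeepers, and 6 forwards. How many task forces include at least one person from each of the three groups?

6006

Unrestricted: C(16,6) = 8008 ways to pick any 6 of the 16.
Subtract selections that omit an entire group: no midfielders → C(13,6) = 1716; no goalkeepers → C(9,6) = 84; no forwards → C(10,6) = 210.
Add back selections omitting two groups (i.e. drawn from a single group): C(3,6) + C(7,6) + C(6,6) = 8.
By inclusion–exclusion: 8008 − 2010 + 8 = 6006.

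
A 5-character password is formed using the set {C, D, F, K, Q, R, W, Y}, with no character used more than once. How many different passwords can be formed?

This is a permutation of 5 out of 8: P(8,5) = 8!/3!.
That product is 8 × 7 × 6 × 5 × 4 = 6720.

6720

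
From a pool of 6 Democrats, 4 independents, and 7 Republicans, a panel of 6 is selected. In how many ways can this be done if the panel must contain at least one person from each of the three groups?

9996

Total 6-person selections from all 17: C(17,6) = 12376.
Subtract selections that omit an entire group: no Democrats → C(11,6) = 462; no independents → C(13,6) = 1716; no Republicans → C(10,6) = 210.
Add back selections omitting two groups (i.e. drawn from a single group): C(6,6) + C(4,6) + C(7,6) = 8.
By inclusion–exclusion: 12376 − 2388 + 8 = 9996.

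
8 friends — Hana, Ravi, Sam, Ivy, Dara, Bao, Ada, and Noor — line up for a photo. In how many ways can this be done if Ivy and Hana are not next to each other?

Of the 8! = 40320 arrangements, those with Ivy and Hana adjacent number 2 × 7! = 10080 (treat the pair as a block with 2 internal orders).
Complementary counting: 40320 − 10080 = 30240.

30240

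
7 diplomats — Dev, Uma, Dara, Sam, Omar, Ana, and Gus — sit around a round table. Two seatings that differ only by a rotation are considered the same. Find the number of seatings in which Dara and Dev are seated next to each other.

240

Treat {Dara, Dev} as one unit (2 internal orders) and seat the resulting 6 units around the table: (5)! circular arrangements.
So 2 × (5)! = 2 × 120 = 240.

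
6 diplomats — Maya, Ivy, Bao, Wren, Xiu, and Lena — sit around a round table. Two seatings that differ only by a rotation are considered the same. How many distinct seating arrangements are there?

Seat Maya anywhere (absorbing the rotational symmetry), then permute the other 5: (5)! = 120.

120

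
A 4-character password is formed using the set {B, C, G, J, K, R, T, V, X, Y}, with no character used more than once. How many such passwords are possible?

5040

This is a permutation of 4 out of 10: P(10,4) = 10!/6!.
That product is 10 × 9 × 8 × 7 = 5040.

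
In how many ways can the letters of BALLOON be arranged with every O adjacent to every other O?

Treat the 2 copies of O as a single block. The multiset to arrange is then {OO, A, B, L, L, N}, 6 items in all.
That gives (6)!/(2!) = 360 arrangements.

360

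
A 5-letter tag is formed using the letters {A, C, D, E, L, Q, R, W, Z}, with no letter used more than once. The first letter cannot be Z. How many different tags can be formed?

The first letter has 9−1 = 8 choices (anything except Z).
The remaining 4 letters are filled from the other 8 symbols without repetition: 8 × 7 × 6 × 5 = 1680.
Total: 8 × 1680 = 13440.

13440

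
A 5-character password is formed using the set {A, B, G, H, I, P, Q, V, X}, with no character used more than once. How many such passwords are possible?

15120

With no repetition, fill the 5 characters in order: 9 choices, then 8, down to 5.
That product is 9 × 8 × 7 × 6 × 5 = 15120.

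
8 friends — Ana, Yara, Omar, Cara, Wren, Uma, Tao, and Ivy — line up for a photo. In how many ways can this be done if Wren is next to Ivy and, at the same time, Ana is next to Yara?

2880

Treat {Wren,Ivy} as one block (2 orders) and {Ana,Yara} as another (2 orders).
That leaves 6 units to arrange: 2 × 2 × 6! = 4 × 720 = 2880.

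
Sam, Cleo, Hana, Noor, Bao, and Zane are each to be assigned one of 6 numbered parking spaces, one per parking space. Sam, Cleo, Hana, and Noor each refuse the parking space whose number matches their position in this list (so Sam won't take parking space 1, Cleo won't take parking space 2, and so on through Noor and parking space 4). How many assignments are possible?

Let Aᵢ (for 1 ≤ i ≤ 4) be the placements that put person i in their forbidden parking space. Any j of these fix j positions, leaving (6−j)! ways to fill the rest, and there are C(4,j) ways to pick which j.
By inclusion–exclusion, the number of valid placements is Σ_{j=0}^{4} (−1)^j C(4,j)·(6−j)!.
Computing: 720 − 480 + 144 − 24 + 2 = 362.

362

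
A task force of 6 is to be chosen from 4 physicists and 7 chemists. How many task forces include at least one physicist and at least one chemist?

With no constraint there are C(11,6) = 462 possible selections.
Subtract selections that omit an entire group: no physicists → C(7,6) = 7; no chemists → C(4,6) = 0.
Both groups omitted at once is impossible, so 462 − 7 = 455.

455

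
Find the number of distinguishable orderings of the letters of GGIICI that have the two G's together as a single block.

20

Treat the 2 copies of G as a single block. The multiset to arrange is then {GG, C, I, I, I}, 5 items in all.
That gives (5)!/(3!) = 20 arrangements.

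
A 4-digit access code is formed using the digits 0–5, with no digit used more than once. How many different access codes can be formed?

With no repetition, fill the 4 digits in order: 6 choices, then 5, down to 3.
6 × 5 × 4 × 3 = 360.

360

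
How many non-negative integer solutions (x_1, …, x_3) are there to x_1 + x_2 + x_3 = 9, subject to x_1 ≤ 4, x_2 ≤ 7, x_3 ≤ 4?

22

Without the upper bounds there are C(11,2) = 55 ways to split 9 among 3 variables.
Subtract solutions that violate a single cap (substitute x_i' = x_i − (cap_i+1)): x_1 ≥ 5 gives C(6,2) = 15; x_2 ≥ 8 gives C(3,2) = 3; x_3 ≥ 5 gives C(6,2) = 15. Together 33.
No two caps can be exceeded simultaneously, so the pair terms are all 0.
By inclusion–exclusion the count is 55 − 33 + 0 = 22.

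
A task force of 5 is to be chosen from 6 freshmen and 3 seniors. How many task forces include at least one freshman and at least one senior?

With no constraint there are C(9,5) = 126 possible selections.
Selections missing a whole group: no freshmen → C(3,5) = 0; no seniors → C(6,5) = 6.
Both groups omitted at once is impossible, so 126 − 6 = 120.

120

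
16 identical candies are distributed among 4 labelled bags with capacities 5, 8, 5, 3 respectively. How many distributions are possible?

52

Ignoring the caps, the number of non-negative solutions to x_1+…+x_4 = 16 is C(19,3) = 969.
Subtract solutions that violate a single cap (substitute x_i' = x_i − (cap_i+1)): x_1 ≥ 6 gives C(13,3) = 286; x_2 ≥ 9 gives C(10,3) = 120; x_3 ≥ 6 gives C(13,3) = 286; x_4 ≥ 4 gives C(15,3) = 455. Together 1147.
Add back pairs where two caps are both exceeded: 4 + 35 + 84 + 4 + 20 + 84 = 231.
Subtract triples: 0 + 0 + 1 + 0 = 1.
By inclusion–exclusion the count is 969 − 1147 + 231 − 1 = 52.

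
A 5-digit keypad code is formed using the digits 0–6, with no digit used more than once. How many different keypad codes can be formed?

2520

This is a permutation of 5 out of 7: P(7,5) = 7!/2!.
That product is 7 × 6 × 5 × 4 × 3 = 2520.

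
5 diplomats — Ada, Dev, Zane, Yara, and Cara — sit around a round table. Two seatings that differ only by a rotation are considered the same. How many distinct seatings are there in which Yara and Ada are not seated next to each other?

Without the restriction there are (4)! = 24 seatings.
Seatings with Yara beside Ada: treat them as a block with 2 internal orders, giving 2 × (3)! = 12.
Subtracting, 24 − 12 = 12.

12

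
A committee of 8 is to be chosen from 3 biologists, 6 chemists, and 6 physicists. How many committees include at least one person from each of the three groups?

Total 8-person selections from all 15: C(15,8) = 6435.
Subtract selections that omit an entire group: no biologists → C(12,8) = 495; no chemists → C(9,8) = 9; no physicists → C(9,8) = 9.
Add back selections omitting two groups (i.e. drawn from a single group): C(3,8) + C(6,8) + C(6,8) = 0.
By inclusion–exclusion: 6435 − 513 + 0 = 5922.

5922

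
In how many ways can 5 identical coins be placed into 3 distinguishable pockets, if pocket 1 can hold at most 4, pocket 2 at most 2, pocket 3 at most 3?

11

By stars and bars, unrestricted non-negative solutions to x_1+…+x_3 = 5 number C(5+2,2) = 21.
Subtract solutions that violate a single cap (substitute x_i' = x_i − (cap_i+1)): x_1 ≥ 5 gives C(2,2) = 1; x_2 ≥ 3 gives C(4,2) = 6; x_3 ≥ 4 gives C(3,2) = 3. Together 10.
No two caps can be exceeded simultaneously, so the pair terms are all 0.
By inclusion–exclusion the count is 21 − 10 + 0 = 11.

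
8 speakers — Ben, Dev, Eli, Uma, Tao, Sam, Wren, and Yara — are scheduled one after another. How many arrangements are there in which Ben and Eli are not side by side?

There are 8! = 40320 arrangements in all. If Ben and Eli are adjacent, merging them into one block gives 2·(7)! = 10080 arrangements.
So 40320 − 10080 = 30240 arrangements keep them apart.

30240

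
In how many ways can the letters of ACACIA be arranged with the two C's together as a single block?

20

Treat the 2 copies of C as a single block. The multiset to arrange is then {CC, A, A, A, I}, 5 items in all.
That gives (5)!/(3!) = 20 arrangements.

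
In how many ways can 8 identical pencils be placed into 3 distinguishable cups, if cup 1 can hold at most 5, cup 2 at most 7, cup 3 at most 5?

32

Without the upper bounds there are C(10,2) = 45 ways to split 8 among 3 cups.
Subtract solutions that violate a single cap (substitute x_i' = x_i − (cap_i+1)): x_1 ≥ 6 gives C(4,2) = 6; x_2 ≥ 8 gives C(2,2) = 1; x_3 ≥ 6 gives C(4,2) = 6. Together 13.
No two caps can be exceeded simultaneously, so the pair terms are all 0.
By inclusion–exclusion the count is 45 − 13 + 0 = 32.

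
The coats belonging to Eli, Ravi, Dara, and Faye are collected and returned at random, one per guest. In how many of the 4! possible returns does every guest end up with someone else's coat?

9

Count assignments avoiding every fixed point. For any j of the 4 guests fixed to their own coat, the other 4−j can be arranged in (4−j)! ways.
By inclusion–exclusion this is Σ_{j=0}^{4} (−1)^j C(4,j)·(4−j)!.
Computing: 24 − 24 + 12 − 4 + 1 = 9.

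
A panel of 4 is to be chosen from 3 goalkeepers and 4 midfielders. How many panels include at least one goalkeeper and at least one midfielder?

Total 4-person selections from all 7: C(7,4) = 35.
Selections missing a whole group: no goalkeepers → C(4,4) = 1; no midfielders → C(3,4) = 0.
Both groups omitted at once is impossible, so 35 − 1 = 34.

34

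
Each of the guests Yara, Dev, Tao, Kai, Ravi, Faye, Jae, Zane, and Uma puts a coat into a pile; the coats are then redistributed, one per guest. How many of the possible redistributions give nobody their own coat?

This is the derangement count D_9: permutations of 9 items with no fixed point.
By inclusion–exclusion this is Σ_{j=0}^{9} (−1)^j C(9,j)·(9−j)!.
Computing: 362880 − 362880 + 181440 − 60480 + 15120 − 3024 + 504 − 72 + 9 − 1 = 133496.

133496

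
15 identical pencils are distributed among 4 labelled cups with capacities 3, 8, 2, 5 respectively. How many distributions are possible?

19

Ignoring the caps, the number of non-negative solutions to x_1+…+x_4 = 15 is C(18,3) = 816.
Subtract solutions that violate a single cap (substitute x_i' = x_i − (cap_i+1)): x_1 ≥ 4 gives C(14,3) = 364; x_2 ≥ 9 gives C(9,3) = 84; x_3 ≥ 3 gives C(15,3) = 455; x_4 ≥ 6 gives C(12,3) = 220. Together 1123.
Add back pairs where two caps are both exceeded: 10 + 165 + 56 + 20 + 1 + 84 = 336.
Subtract triples: 0 + 0 + 10 + 0 = 10.
By inclusion–exclusion the count is 816 − 1123 + 336 − 10 = 19.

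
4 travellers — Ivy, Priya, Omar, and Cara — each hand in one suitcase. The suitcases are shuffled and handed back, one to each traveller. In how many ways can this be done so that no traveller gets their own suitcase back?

9

This is the derangement count D_4: permutations of 4 items with no fixed point.
By inclusion–exclusion this is Σ_{j=0}^{4} (−1)^j C(4,j)·(4−j)!.
Computing: 24 − 24 + 12 − 4 + 1 = 9.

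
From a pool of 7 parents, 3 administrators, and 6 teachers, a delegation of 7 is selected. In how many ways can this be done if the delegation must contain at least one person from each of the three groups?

Unrestricted: C(16,7) = 11440 ways to pick any 7 of the 16.
Subtract selections that omit an entire group: no parents → C(9,7) = 36; no administrators → C(13,7) = 1716; no teachers → C(10,7) = 120.
Add back selections omitting two groups (i.e. drawn from a single group): C(7,7) + C(3,7) + C(6,7) = 1.
By inclusion–exclusion: 11440 − 1872 + 1 = 9569.

9569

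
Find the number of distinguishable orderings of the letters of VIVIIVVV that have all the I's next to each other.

6

Treat the 3 copies of I as a single block. The multiset to arrange is then {III, V, V, V, V, V}, 6 items in all.
That gives (6)!/(5!) = 6 arrangements.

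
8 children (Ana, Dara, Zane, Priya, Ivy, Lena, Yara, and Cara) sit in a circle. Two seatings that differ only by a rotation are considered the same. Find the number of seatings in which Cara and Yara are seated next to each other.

1440

Treat {Cara, Yara} as one unit (2 internal orders) and seat the resulting 7 units around the table: (6)! circular arrangements.
So 2 × (6)! = 2 × 720 = 1440.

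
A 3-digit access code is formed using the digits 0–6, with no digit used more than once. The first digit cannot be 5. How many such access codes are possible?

The first digit has 7−1 = 6 choices (anything except 5).
The remaining 2 digits are filled from the other 6 symbols without repetition: 6 × 5 = 30.
Total: 6 × 30 = 180.

180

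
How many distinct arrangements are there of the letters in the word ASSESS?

ASSESS has 6 letters with S appearing 4 times.
So there are 6! / (4!) = 30 distinguishable arrangements.

30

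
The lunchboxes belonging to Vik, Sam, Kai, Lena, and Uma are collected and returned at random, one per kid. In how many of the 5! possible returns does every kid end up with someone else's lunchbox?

Count assignments avoiding every fixed point. For any j of the 5 kids fixed to their own lunchbox, the other 5−j can be arranged in (5−j)! ways.
By inclusion–exclusion this is Σ_{j=0}^{5} (−1)^j C(5,j)·(5−j)!.
Computing: 120 − 120 + 60 − 20 + 5 − 1 = 44.

44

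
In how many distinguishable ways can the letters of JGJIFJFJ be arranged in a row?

The 8 letters of JGJIFJFJ have repeats: F appearing twice and J appearing 4 times.
The number of distinct arrangements is 8!/(4!·2!) = 40320/48 = 840.

840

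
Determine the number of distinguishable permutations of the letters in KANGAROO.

10080

KANGAROO has 8 letters with A appearing twice and O appearing twice.
The number of distinct arrangements is 8!/(2!·2!) = 40320/4 = 10080.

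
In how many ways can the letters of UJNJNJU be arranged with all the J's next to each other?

30

Treat the 3 copies of J as a single block. The multiset to arrange is then {JJJ, N, N, U, U}, 5 items in all.
That gives (5)!/(2!·2!) = 30 arrangements.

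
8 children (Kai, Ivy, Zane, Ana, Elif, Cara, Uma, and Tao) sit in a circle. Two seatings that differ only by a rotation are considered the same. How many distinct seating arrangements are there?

5040

Seat Kai anywhere (absorbing the rotational symmetry), then permute the other 7: (7)! = 5040.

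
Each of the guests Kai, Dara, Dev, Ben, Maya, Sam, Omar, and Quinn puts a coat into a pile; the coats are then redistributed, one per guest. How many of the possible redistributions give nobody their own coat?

This is the derangement count D_8: permutations of 8 items with no fixed point.
By inclusion–exclusion this is Σ_{j=0}^{8} (−1)^j C(8,j)·(8−j)!.
Computing: 40320 − 40320 + 20160 − 6720 + 1680 − 336 + 56 − 8 + 1 = 14833.

14833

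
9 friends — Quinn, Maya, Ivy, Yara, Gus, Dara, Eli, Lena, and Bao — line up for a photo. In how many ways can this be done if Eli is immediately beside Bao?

80640

Place the 7 others and the Eli-Bao pair as 8 objects in a line; the pair has 2 internal arrangements.
That gives 2 × 8! = 2 × 40320 = 80640.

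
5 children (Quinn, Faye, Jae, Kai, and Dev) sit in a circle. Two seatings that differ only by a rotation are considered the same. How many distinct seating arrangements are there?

24

Around a circle, 5 distinct people have 5!/5 = (4)! = 24 rotationally distinct seatings.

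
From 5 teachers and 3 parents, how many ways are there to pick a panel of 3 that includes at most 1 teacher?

Split by how many teachers are chosen (0 through 1).
Sum: C(5,0)·C(3,3) + C(5,1)·C(3,2) = 1 + 15 = 16.

16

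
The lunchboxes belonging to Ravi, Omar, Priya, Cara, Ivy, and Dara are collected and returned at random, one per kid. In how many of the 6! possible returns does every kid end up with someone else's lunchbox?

265

This is the derangement count D_6: permutations of 6 items with no fixed point.
By inclusion–exclusion this is Σ_{j=0}^{6} (−1)^j C(6,j)·(6−j)!.
Computing: 720 − 720 + 360 − 120 + 30 − 6 + 1 = 265.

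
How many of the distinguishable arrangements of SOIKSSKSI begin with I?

840

With the first slot taken by I, it remains to arrange the other 8 letters (SOKSSKSI).
Those 8 letters have K appearing twice and S appearing 4 times, giving (8)!/(4!·2!) = 840.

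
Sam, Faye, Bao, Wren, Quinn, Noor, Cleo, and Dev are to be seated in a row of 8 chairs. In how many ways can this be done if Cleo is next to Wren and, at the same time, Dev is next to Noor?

2880

Treat {Cleo,Wren} as one block (2 orders) and {Dev,Noor} as another (2 orders).
That leaves 6 units to arrange: 2 × 2 × 6! = 4 × 720 = 2880.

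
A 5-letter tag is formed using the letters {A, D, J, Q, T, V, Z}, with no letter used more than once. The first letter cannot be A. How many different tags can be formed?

2160

The first letter has 7−1 = 6 choices (anything except A).
The remaining 4 letters are filled from the other 6 symbols without repetition: 6 × 5 × 4 × 3 = 360.
Total: 6 × 360 = 2160.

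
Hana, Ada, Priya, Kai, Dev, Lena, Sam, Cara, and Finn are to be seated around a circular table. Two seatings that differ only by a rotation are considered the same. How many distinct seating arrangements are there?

40320

Fix one person's seat to break rotational symmetry; the remaining 8 people can be arranged in (8)! = 40320 ways.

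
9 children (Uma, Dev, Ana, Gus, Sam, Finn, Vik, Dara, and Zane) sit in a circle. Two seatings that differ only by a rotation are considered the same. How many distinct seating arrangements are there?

Fix one person's seat to break rotational symmetry; the remaining 8 people can be arranged in (8)! = 40320 ways.

40320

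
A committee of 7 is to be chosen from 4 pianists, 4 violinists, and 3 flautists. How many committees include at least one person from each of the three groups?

Total 7-person selections from all 11: C(11,7) = 330.
Selections missing a whole group: no pianists → C(7,7) = 1; no violinists → C(7,7) = 1; no flautists → C(8,7) = 8.
Add back selections omitting two groups (i.e. drawn from a single group): C(4,7) + C(4,7) + C(3,7) = 0.
By inclusion–exclusion: 330 − 10 + 0 = 320.

320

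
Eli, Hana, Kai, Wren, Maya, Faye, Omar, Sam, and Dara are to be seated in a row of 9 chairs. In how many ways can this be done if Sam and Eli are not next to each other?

282240

Of the 9! = 362880 arrangements, those with Sam and Eli adjacent number 2 × 8! = 80640 (treat the pair as a block with 2 internal orders).
Complementary counting: 362880 − 80640 = 282240.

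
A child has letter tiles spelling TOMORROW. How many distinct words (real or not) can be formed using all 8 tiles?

3360

Letter multiplicities in TOMORROW: M×1, O×3, R×2, T×1, W×1.
The number of distinct arrangements is 8!/(3!·2!) = 40320/12 = 3360.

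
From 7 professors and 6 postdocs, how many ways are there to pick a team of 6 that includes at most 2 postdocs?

658

Split by how many postdocs are chosen (0 through 2).
Sum: C(6,0)·C(7,6) + C(6,1)·C(7,5) + C(6,2)·C(7,4) = 7 + 126 + 525 = 658.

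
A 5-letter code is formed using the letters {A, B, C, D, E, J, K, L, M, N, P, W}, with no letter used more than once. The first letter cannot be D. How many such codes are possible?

87120

The first letter has 12−1 = 11 choices (anything except D).
The remaining 4 letters are filled from the other 11 symbols without repetition: 11 × 10 × 9 × 8 = 7920.
Total: 11 × 7920 = 87120.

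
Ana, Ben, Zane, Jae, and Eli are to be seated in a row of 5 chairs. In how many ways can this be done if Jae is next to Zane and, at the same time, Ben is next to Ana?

24

Treat {Jae,Zane} as one block (2 orders) and {Ben,Ana} as another (2 orders).
That leaves 3 units to arrange: 2 × 2 × 3! = 4 × 6 = 24.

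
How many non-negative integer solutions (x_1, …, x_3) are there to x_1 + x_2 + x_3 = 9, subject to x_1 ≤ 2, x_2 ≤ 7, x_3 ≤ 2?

Without the upper bounds there are C(11,2) = 55 ways to split 9 among 3 variables.
Subtract solutions that violate a single cap (substitute x_i' = x_i − (cap_i+1)): x_1 ≥ 3 gives C(8,2) = 28; x_2 ≥ 8 gives C(3,2) = 3; x_3 ≥ 3 gives C(8,2) = 28. Together 59.
Add back pairs where two caps are both exceeded: 0 + 10 + 0 = 10.
By inclusion–exclusion the count is 55 − 59 + 10 = 6.

6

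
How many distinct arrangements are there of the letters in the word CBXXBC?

The 6 letters of CBXXBC have repeats: B appearing twice, C appearing twice, and X appearing twice.
The number of distinct arrangements is 6!/(2!·2!·2!) = 720/8 = 90.

90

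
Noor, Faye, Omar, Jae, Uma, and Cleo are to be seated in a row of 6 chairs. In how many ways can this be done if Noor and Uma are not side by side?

Of the 6! = 720 arrangements, those with Noor and Uma adjacent number 2 × 5! = 240 (treat the pair as a block with 2 internal orders).
So 720 − 240 = 480 arrangements keep them apart.

480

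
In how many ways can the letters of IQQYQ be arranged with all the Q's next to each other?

Treat the 3 copies of Q as a single block. The multiset to arrange is then {QQQ, I, Y}, 3 items in all.
All 3 items are distinct, so there are (3)! = 6 arrangements.

6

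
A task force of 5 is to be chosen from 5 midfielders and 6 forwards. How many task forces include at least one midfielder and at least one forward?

Unrestricted: C(11,5) = 462 ways to pick any 5 of the 11.
Selections missing a whole group: no midfielders → C(6,5) = 6; no forwards → C(5,5) = 1.
Both groups omitted at once is impossible, so 462 − 7 = 455.

455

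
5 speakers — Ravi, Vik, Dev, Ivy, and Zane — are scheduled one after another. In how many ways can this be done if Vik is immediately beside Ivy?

Treat {Vik, Ivy} as a single unit. There are 4 units to order, and the pair itself can be ordered 2 ways.
So the count is 2·(4)! = 48.

48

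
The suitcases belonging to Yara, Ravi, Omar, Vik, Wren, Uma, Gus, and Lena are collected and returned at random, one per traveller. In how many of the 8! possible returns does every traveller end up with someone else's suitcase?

Let Aᵢ be the assignments in which traveller i gets their own suitcase. We want the size of the complement of A₁∪…∪A_8.
By inclusion–exclusion this is Σ_{j=0}^{8} (−1)^j C(8,j)·(8−j)!.
Computing: 40320 − 40320 + 20160 − 6720 + 1680 − 336 + 56 − 8 + 1 = 14833.

14833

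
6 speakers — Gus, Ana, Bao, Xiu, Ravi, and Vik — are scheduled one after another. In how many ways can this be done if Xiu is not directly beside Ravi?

There are 6! = 720 arrangements in all. If Xiu and Ravi are adjacent, merging them into one block gives 2·(5)! = 240 arrangements.
So 720 − 240 = 480 arrangements keep them apart.

480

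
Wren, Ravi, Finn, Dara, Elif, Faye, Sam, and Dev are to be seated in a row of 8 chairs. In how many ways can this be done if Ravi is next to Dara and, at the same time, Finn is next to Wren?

Treat {Ravi,Dara} as one block (2 orders) and {Finn,Wren} as another (2 orders).
That leaves 6 units to arrange: 2 × 2 × 6! = 4 × 720 = 2880.

2880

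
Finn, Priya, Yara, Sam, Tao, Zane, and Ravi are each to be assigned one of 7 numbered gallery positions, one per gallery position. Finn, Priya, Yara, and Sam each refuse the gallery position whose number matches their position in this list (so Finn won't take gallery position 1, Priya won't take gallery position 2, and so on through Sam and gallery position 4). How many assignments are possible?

2790

Let Aᵢ (for 1 ≤ i ≤ 4) be the placements that put person i in their forbidden gallery position. Any j of these fix j positions, leaving (7−j)! ways to fill the rest, and there are C(4,j) ways to pick which j.
By inclusion–exclusion, the number of valid placements is Σ_{j=0}^{4} (−1)^j C(4,j)·(7−j)!.
Computing: 5040 − 2880 + 720 − 96 + 6 = 2790.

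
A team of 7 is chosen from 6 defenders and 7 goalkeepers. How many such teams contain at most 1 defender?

43

Split by how many defenders are chosen (0 through 1).
Sum: C(6,0)·C(7,7) + C(6,1)·C(7,6) = 1 + 42 = 43.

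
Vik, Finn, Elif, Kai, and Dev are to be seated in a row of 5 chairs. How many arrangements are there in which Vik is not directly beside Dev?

Of the 5! = 120 arrangements, those with Vik and Dev adjacent number 2 × 4! = 48 (treat the pair as a block with 2 internal orders).
So 120 − 48 = 72 arrangements keep them apart.

72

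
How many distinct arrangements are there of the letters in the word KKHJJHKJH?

Letter multiplicities in KKHJJHKJH: H×3, J×3, K×3.
The number of distinct arrangements is 9!/(3!·3!·3!) = 362880/216 = 1680.

1680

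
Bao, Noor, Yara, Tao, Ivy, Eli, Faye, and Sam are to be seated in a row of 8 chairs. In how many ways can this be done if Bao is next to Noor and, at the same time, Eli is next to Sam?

Treat {Bao,Noor} as one block (2 orders) and {Eli,Sam} as another (2 orders).
That leaves 6 units to arrange: 2 × 2 × 6! = 4 × 720 = 2880.

2880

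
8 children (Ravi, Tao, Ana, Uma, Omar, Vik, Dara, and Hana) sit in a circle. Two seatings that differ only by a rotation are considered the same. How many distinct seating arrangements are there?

5040

Fix one person's seat to break rotational symmetry; the remaining 7 people can be arranged in (7)! = 5040 ways.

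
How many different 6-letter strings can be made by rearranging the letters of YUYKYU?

60

YUYKYU has 6 letters with U appearing twice and Y appearing 3 times.
The number of distinct arrangements is 6!/(3!·2!) = 720/12 = 60.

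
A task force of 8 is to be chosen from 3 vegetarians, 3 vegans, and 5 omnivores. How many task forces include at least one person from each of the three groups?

With no constraint there are C(11,8) = 165 possible selections.
Subtract selections that omit an entire group: no vegetarians → C(8,8) = 1; no vegans → C(8,8) = 1; no omnivores → C(6,8) = 0.
Add back selections omitting two groups (i.e. drawn from a single group): C(3,8) + C(3,8) + C(5,8) = 0.
By inclusion–exclusion: 165 − 2 + 0 = 163.

163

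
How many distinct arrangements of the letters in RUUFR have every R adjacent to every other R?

Treat the 2 copies of R as a single block. The multiset to arrange is then {RR, F, U, U}, 4 items in all.
That gives (4)!/(2!) = 12 arrangements.

12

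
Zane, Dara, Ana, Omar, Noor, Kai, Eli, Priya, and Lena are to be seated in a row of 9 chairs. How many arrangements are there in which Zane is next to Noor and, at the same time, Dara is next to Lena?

20160

Treat {Zane,Noor} as one block (2 orders) and {Dara,Lena} as another (2 orders).
That leaves 7 units to arrange: 2 × 2 × 7! = 4 × 5040 = 20160.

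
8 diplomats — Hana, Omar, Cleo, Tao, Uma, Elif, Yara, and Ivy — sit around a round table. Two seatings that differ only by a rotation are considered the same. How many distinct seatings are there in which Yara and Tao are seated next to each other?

1440

Treat {Yara, Tao} as one unit (2 internal orders) and seat the resulting 7 units around the table: (6)! circular arrangements.
So 2 × (6)! = 2 × 720 = 1440.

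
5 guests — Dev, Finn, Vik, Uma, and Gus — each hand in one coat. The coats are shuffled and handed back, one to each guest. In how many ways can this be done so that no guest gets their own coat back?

44

This is the derangement count D_5: permutations of 5 items with no fixed point.
By inclusion–exclusion this is Σ_{j=0}^{5} (−1)^j C(5,j)·(5−j)!.
Computing: 120 − 120 + 60 − 20 + 5 − 1 = 44.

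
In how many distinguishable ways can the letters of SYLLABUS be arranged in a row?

SYLLABUS has 8 letters with L appearing twice and S appearing twice.
So there are 8! / (2!·2!) = 10080 distinguishable arrangements.

10080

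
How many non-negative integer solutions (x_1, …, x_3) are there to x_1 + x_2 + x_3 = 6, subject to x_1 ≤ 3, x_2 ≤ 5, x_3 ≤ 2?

Ignoring the caps, the number of non-negative solutions to x_1+…+x_3 = 6 is C(8,2) = 28.
Subtract solutions that violate a single cap (substitute x_i' = x_i − (cap_i+1)): x_1 ≥ 4 gives C(4,2) = 6; x_2 ≥ 6 gives C(2,2) = 1; x_3 ≥ 3 gives C(5,2) = 10. Together 17.
No two caps can be exceeded simultaneously, so the pair terms are all 0.
By inclusion–exclusion the count is 28 − 17 + 0 = 11.

11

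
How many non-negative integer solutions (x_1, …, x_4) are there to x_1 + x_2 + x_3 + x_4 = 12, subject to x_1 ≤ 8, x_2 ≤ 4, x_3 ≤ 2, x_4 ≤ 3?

41

Ignoring the caps, the number of non-negative solutions to x_1+…+x_4 = 12 is C(15,3) = 455.
Subtract solutions that violate a single cap (substitute x_i' = x_i − (cap_i+1)): x_1 ≥ 9 gives C(6,3) = 20; x_2 ≥ 5 gives C(10,3) = 120; x_3 ≥ 3 gives C(12,3) = 220; x_4 ≥ 4 gives C(11,3) = 165. Together 525.
Add back pairs where two caps are both exceeded: 0 + 1 + 0 + 35 + 20 + 56 = 112.
Subtract triples: 0 + 0 + 0 + 1 = 1.
By inclusion–exclusion the count is 455 − 525 + 112 − 1 = 41.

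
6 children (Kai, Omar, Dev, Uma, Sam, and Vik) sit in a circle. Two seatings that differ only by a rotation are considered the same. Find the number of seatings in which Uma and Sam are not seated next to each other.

72

All circular seatings of 6 people number (5)! = 120.
Those with Uma next to Sam: fuse the pair into one unit and seat 5 units around a circle — 2·(4)! = 48.
Subtracting, 120 − 48 = 72.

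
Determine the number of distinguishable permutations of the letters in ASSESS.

Letter multiplicities in ASSESS: A×1, E×1, S×4.
Dividing 6! = 720 by 4! = 24 for the repeated letters gives 30.

30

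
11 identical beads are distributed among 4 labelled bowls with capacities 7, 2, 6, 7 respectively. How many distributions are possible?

130

Ignoring the caps, the number of non-negative solutions to x_1+…+x_4 = 11 is C(14,3) = 364.
Subtract solutions that violate a single cap (substitute x_i' = x_i − (cap_i+1)): x_1 ≥ 8 gives C(6,3) = 20; x_2 ≥ 3 gives C(11,3) = 165; x_3 ≥ 7 gives C(7,3) = 35; x_4 ≥ 8 gives C(6,3) = 20. Together 240.
Add back pairs where two caps are both exceeded: 1 + 0 + 0 + 4 + 1 + 0 = 6.
By inclusion–exclusion the count is 364 − 240 + 6 = 130.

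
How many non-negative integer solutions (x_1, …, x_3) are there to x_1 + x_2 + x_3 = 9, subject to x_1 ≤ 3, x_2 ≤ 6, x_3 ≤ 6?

22

Without the upper bounds there are C(11,2) = 55 ways to split 9 among 3 variables.
Subtract solutions that violate a single cap (substitute x_i' = x_i − (cap_i+1)): x_1 ≥ 4 gives C(7,2) = 21; x_2 ≥ 7 gives C(4,2) = 6; x_3 ≥ 7 gives C(4,2) = 6. Together 33.
No two caps can be exceeded simultaneously, so the pair terms are all 0.
By inclusion–exclusion the count is 55 − 33 + 0 = 22.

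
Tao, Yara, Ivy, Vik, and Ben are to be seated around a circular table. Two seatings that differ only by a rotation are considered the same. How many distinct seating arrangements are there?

Fix one person's seat to break rotational symmetry; the remaining 4 people can be arranged in (4)! = 24 ways.

24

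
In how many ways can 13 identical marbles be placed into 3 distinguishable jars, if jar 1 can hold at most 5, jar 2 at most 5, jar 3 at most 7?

Ignoring the caps, the number of non-negative solutions to x_1+…+x_3 = 13 is C(15,2) = 105.
Subtract solutions that violate a single cap (substitute x_i' = x_i − (cap_i+1)): x_1 ≥ 6 gives C(9,2) = 36; x_2 ≥ 6 gives C(9,2) = 36; x_3 ≥ 8 gives C(7,2) = 21. Together 93.
Add back pairs where two caps are both exceeded: 3 + 0 + 0 = 3.
By inclusion–exclusion the count is 105 − 93 + 3 = 15.

15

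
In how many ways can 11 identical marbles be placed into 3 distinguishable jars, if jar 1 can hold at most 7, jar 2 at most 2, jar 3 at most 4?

By stars and bars, unrestricted non-negative solutions to x_1+…+x_3 = 11 number C(11+2,2) = 78.
Subtract solutions that violate a single cap (substitute x_i' = x_i − (cap_i+1)): x_1 ≥ 8 gives C(5,2) = 10; x_2 ≥ 3 gives C(10,2) = 45; x_3 ≥ 5 gives C(8,2) = 28. Together 83.
Add back pairs where two caps are both exceeded: 1 + 0 + 10 = 11.
By inclusion–exclusion the count is 78 − 83 + 11 = 6.

6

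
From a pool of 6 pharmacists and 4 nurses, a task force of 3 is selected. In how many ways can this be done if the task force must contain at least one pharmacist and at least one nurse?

Total 3-person selections from all 10: C(10,3) = 120.
Subtract selections that omit an entire group: no pharmacists → C(4,3) = 4; no nurses → C(6,3) = 20.
Both groups omitted at once is impossible, so 120 − 24 = 96.

96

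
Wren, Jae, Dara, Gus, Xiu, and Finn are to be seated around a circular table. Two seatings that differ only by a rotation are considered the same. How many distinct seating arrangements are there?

120

Seat Wren anywhere (absorbing the rotational symmetry), then permute the other 5: (5)! = 120.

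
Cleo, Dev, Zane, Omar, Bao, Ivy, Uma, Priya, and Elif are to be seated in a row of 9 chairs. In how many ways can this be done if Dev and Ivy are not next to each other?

282240

Of the 9! = 362880 arrangements, those with Dev and Ivy adjacent number 2 × 8! = 80640 (treat the pair as a block with 2 internal orders).
So 362880 − 80640 = 282240 arrangements keep them apart.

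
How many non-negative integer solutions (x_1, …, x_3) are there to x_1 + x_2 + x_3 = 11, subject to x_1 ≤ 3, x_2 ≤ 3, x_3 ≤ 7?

Without the upper bounds there are C(13,2) = 78 ways to split 11 among 3 variables.
Subtract solutions that violate a single cap (substitute x_i' = x_i − (cap_i+1)): x_1 ≥ 4 gives C(9,2) = 36; x_2 ≥ 4 gives C(9,2) = 36; x_3 ≥ 8 gives C(5,2) = 10. Together 82.
Add back pairs where two caps are both exceeded: 10 + 0 + 0 = 10.
By inclusion–exclusion the count is 78 − 82 + 10 = 6.

6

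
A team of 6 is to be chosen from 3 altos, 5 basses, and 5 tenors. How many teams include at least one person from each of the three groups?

1450

Unrestricted: C(13,6) = 1716 ways to pick any 6 of the 13.
Selections missing a whole group: no altos → C(10,6) = 210; no basses → C(8,6) = 28; no tenors → C(8,6) = 28.
Add back selections omitting two groups (i.e. drawn from a single group): C(3,6) + C(5,6) + C(5,6) = 0.
By inclusion–exclusion: 1716 − 266 + 0 = 1450.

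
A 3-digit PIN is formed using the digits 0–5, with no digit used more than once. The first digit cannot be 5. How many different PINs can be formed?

100

The first digit has 6−1 = 5 choices (anything except 5).
The remaining 2 digits are filled from the other 5 symbols without repetition: 5 × 4 = 20.
Total: 5 × 20 = 100.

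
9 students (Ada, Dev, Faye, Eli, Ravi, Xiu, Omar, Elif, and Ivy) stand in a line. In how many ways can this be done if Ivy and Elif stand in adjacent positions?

80640

Place the 7 others and the Ivy-Elif pair as 8 objects in a line; the pair has 2 internal arrangements.
That gives 2 × 8! = 2 × 40320 = 80640.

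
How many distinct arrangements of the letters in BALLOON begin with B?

180

Fix B in the first position and arrange the remaining 6 letters.
Those 6 letters have L appearing twice and O appearing twice, giving (6)!/(2!·2!) = 180.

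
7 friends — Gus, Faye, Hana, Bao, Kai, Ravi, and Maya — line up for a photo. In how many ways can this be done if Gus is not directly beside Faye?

3600

There are 7! = 5040 arrangements in all. If Gus and Faye are adjacent, merging them into one block gives 2·(6)! = 1440 arrangements.
Complementary counting: 5040 − 1440 = 3600.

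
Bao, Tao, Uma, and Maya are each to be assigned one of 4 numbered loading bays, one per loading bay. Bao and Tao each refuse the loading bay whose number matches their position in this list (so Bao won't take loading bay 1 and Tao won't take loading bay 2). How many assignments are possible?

14

Let Aᵢ (for i ∈ {1, 2}) be the placements that put person i in their forbidden loading bay. Any j of these fix j positions, leaving (4−j)! ways to fill the rest, and there are C(2,j) ways to pick which j.
By inclusion–exclusion, the number of valid placements is Σ_{j=0}^{2} (−1)^j C(2,j)·(4−j)!.
Computing: 24 − 12 + 2 = 14.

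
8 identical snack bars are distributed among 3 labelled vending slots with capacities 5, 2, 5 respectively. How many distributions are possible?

12

Ignoring the caps, the number of non-negative solutions to x_1+…+x_3 = 8 is C(10,2) = 45.
Subtract solutions that violate a single cap (substitute x_i' = x_i − (cap_i+1)): x_1 ≥ 6 gives C(4,2) = 6; x_2 ≥ 3 gives C(7,2) = 21; x_3 ≥ 6 gives C(4,2) = 6. Together 33.
No two caps can be exceeded simultaneously, so the pair terms are all 0.
By inclusion–exclusion the count is 45 − 33 + 0 = 12.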